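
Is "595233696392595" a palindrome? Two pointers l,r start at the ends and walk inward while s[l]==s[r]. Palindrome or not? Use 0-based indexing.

l=0 r=14: '5'=='5', l++,r--
l=1 r=13: '9'=='9', l++,r--
l=2 r=12: '5'=='5', l++,r--
l=3 r=11: '2'=='2', l++,r--
l=4 r=10: '3'!='9', stop

not a palindrome (mismatch at 4,10)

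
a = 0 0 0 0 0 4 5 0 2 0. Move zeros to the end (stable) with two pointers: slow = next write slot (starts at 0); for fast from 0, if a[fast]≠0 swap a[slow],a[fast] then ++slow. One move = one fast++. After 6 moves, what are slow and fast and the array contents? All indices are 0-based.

(s=0,f=0) a[fast]=0 → fast++
(s=0,f=1) a[fast]=0 → fast++
(s=0,f=2) a[fast]=0 → fast++
(s=0,f=3) a[fast]=0 → fast++
(s=0,f=4) a[fast]=0 → fast++
(s=0,f=5) a[fast]=4≠0 swap→a[0]=4 → slow++,fast++

slow=1, fast=6, a=[4, 0, 0, 0, 0, 0, 5, 0, 2, 0]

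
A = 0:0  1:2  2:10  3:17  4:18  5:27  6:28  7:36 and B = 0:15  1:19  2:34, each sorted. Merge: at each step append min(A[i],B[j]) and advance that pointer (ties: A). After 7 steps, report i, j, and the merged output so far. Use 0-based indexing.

i=5, j=2, merged so far=[0, 2, 10, 15, 17, 18, 19]

[i=0,j=0] A[i]=0<=B[j]=15 take 0 → i++
[i=1,j=0] A[i]=2<=B[j]=15 take 2 → i++
[i=2,j=0] A[i]=10<=B[j]=15 take 10 → i++
[i=3,j=0] A[i]=17>B[j]=15 take 15 → j++
[i=3,j=1] A[i]=17<=B[j]=19 take 17 → i++
[i=4,j=1] A[i]=18<=B[j]=19 take 18 → i++
[i=5,j=1] A[i]=27>B[j]=19 take 19 → j++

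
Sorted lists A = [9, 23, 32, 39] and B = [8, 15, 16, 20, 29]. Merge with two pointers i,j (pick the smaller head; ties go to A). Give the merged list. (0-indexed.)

[i=0,j=0] A[i]=9>B[j]=8 take 8 → j++
[i=0,j=1] A[i]=9<=B[j]=15 take 9 → i++
[i=1,j=1] A[i]=23>B[j]=15 take 15 → j++
[i=1,j=2] A[i]=23>B[j]=16 take 16 → j++
[i=1,j=3] A[i]=23>B[j]=20 take 20 → j++
[i=1,j=4] A[i]=23<=B[j]=29 take 23 → i++
[i=2,j=4] A[i]=32>B[j]=29 take 29 → j++
[i=2,j=5] B done, take A[i]=32 → i++
[i=3,j=5] B done, take A[i]=39 → i++

[8, 9, 15, 16, 20, 23, 29, 32, 39]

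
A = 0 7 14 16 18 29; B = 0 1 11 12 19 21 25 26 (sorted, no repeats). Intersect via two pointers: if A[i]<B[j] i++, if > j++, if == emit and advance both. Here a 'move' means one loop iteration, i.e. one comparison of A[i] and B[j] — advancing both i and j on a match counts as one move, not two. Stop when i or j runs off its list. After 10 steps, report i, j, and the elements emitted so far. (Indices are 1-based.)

i=6, j=7, emitted=[0]

i=1 j=1: 0==0 emit, i++,j++
i=2 j=2: 7>1, j++
i=2 j=3: 7<11, i++
i=3 j=3: 14>11, j++
i=3 j=4: 14>12, j++
i=3 j=5: 14<19, i++
i=4 j=5: 16<19, i++
i=5 j=5: 18<19, i++
i=6 j=5: 29>19, j++
i=6 j=6: 29>21, j++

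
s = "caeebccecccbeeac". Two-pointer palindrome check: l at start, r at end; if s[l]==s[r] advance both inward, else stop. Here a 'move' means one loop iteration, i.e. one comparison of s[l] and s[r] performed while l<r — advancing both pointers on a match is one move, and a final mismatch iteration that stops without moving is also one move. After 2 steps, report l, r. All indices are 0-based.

l=2, r=13

[0,15] 'c'=='c' → l++,r--
[1,14] 'a'=='a' → l++,r--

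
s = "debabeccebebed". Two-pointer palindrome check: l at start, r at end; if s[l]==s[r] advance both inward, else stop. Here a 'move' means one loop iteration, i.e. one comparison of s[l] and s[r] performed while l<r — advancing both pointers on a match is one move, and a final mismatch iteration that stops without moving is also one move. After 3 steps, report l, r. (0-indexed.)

l=0 r=13: 'd'=='d', l++,r--
l=1 r=12: 'e'=='e', l++,r--
l=2 r=11: 'b'=='b', l++,r--

l=3, r=10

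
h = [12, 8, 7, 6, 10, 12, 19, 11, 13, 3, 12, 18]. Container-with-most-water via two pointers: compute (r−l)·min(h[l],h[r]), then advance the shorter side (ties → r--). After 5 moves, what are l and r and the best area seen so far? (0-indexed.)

l=5, r=11, best area=132

[0,11] min(12,18)*11=132 best=132 * → l++
[1,11] min(8,18)*10=80 best=132 → l++
[2,11] min(7,18)*9=63 best=132 → l++
[3,11] min(6,18)*8=48 best=132 → l++
[4,11] min(10,18)*7=70 best=132 → l++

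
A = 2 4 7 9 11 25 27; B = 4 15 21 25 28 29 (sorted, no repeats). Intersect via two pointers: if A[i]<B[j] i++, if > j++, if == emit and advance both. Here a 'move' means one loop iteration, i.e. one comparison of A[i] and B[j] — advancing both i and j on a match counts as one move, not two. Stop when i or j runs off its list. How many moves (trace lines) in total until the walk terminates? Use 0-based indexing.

i=0 j=0: 2<4, i++
i=1 j=0: 4==4 emit, i++,j++
i=2 j=1: 7<15, i++
i=3 j=1: 9<15, i++
i=4 j=1: 11<15, i++
i=5 j=1: 25>15, j++
i=5 j=2: 25>21, j++
i=5 j=3: 25==25 emit, i++,j++
i=6 j=4: 27<28, i++

9 moves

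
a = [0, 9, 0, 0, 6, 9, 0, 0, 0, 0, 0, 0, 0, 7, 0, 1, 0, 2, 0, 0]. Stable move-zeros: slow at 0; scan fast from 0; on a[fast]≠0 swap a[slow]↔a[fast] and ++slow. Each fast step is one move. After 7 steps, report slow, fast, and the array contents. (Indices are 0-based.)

slow=3, fast=7, a=[9, 6, 9, 0, 0, 0, 0, 0, 0, 0, 0, 0, 0, 7, 0, 1, 0, 2, 0, 0]

(s=0,f=0) a[fast]=0 → fast++
(s=0,f=1) a[fast]=9≠0 swap→a[0]=9 → slow++,fast++
(s=1,f=2) a[fast]=0 → fast++
(s=1,f=3) a[fast]=0 → fast++
(s=1,f=4) a[fast]=6≠0 swap→a[1]=6 → slow++,fast++
(s=2,f=5) a[fast]=9≠0 swap→a[2]=9 → slow++,fast++
(s=3,f=6) a[fast]=0 → fast++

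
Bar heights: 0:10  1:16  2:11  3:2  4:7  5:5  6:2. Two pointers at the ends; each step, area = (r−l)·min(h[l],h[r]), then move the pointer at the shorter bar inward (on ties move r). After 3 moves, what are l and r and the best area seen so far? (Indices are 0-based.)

[0,6] min(10,2)*6=12 best=12 * → r--
[0,5] min(10,5)*5=25 best=25 * → r--
[0,4] min(10,7)*4=28 best=28 * → r--

l=0, r=3, best area=28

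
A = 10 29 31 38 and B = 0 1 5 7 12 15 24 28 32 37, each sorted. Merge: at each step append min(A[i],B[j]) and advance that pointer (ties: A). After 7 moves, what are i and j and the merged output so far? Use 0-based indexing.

i=0 j=0: A[i]=10>B[j]=0 take 0, j++
i=0 j=1: A[i]=10>B[j]=1 take 1, j++
i=0 j=2: A[i]=10>B[j]=5 take 5, j++
i=0 j=3: A[i]=10>B[j]=7 take 7, j++
i=0 j=4: A[i]=10<=B[j]=12 take 10, i++
i=1 j=4: A[i]=29>B[j]=12 take 12, j++
i=1 j=5: A[i]=29>B[j]=15 take 15, j++

i=1, j=6, merged so far=[0, 1, 5, 7, 10, 12, 15]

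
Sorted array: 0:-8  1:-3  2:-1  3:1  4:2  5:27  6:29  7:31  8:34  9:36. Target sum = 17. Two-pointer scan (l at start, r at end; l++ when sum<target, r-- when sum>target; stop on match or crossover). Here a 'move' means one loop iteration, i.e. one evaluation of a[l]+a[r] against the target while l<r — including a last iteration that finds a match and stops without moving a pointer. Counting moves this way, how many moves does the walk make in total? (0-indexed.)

l=0 r=9: -8+36=28 >17, r--
l=0 r=8: -8+34=26 >17, r--
l=0 r=7: -8+31=23 >17, r--
l=0 r=6: -8+29=21 >17, r--
l=0 r=5: -8+27=19 >17, r--
l=0 r=4: -8+2=-6 <17, l++
l=1 r=4: -3+2=-1 <17, l++
l=2 r=4: -1+2=1 <17, l++
l=3 r=4: 1+2=3 <17, l++

9 moves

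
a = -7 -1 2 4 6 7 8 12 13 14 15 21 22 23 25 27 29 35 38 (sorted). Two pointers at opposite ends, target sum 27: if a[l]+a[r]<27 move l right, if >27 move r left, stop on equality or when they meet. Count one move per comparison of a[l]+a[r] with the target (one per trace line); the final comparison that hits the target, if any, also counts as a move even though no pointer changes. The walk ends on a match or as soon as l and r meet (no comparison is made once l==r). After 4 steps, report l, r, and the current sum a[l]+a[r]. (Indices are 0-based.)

l=1, r=15, sum=26

[0,18] -7+38=31 >27 → r--
[0,17] -7+35=28 >27 → r--
[0,16] -7+29=22 <27 → l++
[1,16] -1+29=28 >27 → r--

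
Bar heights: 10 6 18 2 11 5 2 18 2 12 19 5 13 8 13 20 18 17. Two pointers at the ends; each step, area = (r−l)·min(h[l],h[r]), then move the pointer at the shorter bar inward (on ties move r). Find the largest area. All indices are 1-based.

max area = 255

[1,18] min(10,17)*17=170 best=170 * → l++
[2,18] min(6,17)*16=96 best=170 → l++
[3,18] min(18,17)*15=255 best=255 * → r--
[3,17] min(18,18)*14=252 best=255 → r--
[3,16] min(18,20)*13=234 best=255 → l++
[4,16] min(2,20)*12=24 best=255 → l++
[5,16] min(11,20)*11=121 best=255 → l++
[6,16] min(5,20)*10=50 best=255 → l++
[7,16] min(2,20)*9=18 best=255 → l++
[8,16] min(18,20)*8=144 best=255 → l++
[9,16] min(2,20)*7=14 best=255 → l++
[10,16] min(12,20)*6=72 best=255 → l++
[11,16] min(19,20)*5=95 best=255 → l++
[12,16] min(5,20)*4=20 best=255 → l++
[13,16] min(13,20)*3=39 best=255 → l++
[14,16] min(8,20)*2=16 best=255 → l++
[15,16] min(13,20)*1=13 best=255 → l++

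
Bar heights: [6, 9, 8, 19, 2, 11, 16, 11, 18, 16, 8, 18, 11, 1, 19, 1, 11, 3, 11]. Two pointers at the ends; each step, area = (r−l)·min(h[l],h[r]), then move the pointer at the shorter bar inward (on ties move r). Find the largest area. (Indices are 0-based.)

l=0 r=18: min(6,11)*18=108 best=108 *, l++
l=1 r=18: min(9,11)*17=153 best=153 *, l++
l=2 r=18: min(8,11)*16=128 best=153, l++
l=3 r=18: min(19,11)*15=165 best=165 *, r--
l=3 r=17: min(19,3)*14=42 best=165, r--
l=3 r=16: min(19,11)*13=143 best=165, r--
l=3 r=15: min(19,1)*12=12 best=165, r--
l=3 r=14: min(19,19)*11=209 best=209 *, r--
l=3 r=13: min(19,1)*10=10 best=209, r--
l=3 r=12: min(19,11)*9=99 best=209, r--
l=3 r=11: min(19,18)*8=144 best=209, r--
l=3 r=10: min(19,8)*7=56 best=209, r--
l=3 r=9: min(19,16)*6=96 best=209, r--
l=3 r=8: min(19,18)*5=90 best=209, r--
l=3 r=7: min(19,11)*4=44 best=209, r--
l=3 r=6: min(19,16)*3=48 best=209, r--
l=3 r=5: min(19,11)*2=22 best=209, r--
l=3 r=4: min(19,2)*1=2 best=209, r--

max area = 209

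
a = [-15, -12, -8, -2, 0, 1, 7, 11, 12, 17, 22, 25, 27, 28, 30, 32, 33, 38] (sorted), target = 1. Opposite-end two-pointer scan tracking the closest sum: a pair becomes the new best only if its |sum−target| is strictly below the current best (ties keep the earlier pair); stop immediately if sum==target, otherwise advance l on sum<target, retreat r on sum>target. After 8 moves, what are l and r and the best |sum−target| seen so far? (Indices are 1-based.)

l=1, r=10, best |Δ|=6

l=1 r=18: -15+38=23 d=22 *, r--
l=1 r=17: -15+33=18 d=17 *, r--
l=1 r=16: -15+32=17 d=16 *, r--
l=1 r=15: -15+30=15 d=14 *, r--
l=1 r=14: -15+28=13 d=12 *, r--
l=1 r=13: -15+27=12 d=11 *, r--
l=1 r=12: -15+25=10 d=9 *, r--
l=1 r=11: -15+22=7 d=6 *, r--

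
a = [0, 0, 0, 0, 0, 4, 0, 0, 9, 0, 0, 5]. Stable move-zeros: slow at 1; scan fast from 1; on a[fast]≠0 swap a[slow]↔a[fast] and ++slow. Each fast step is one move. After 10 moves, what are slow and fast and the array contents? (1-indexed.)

(s=1,f=1) a[fast]=0 → fast++
(s=1,f=2) a[fast]=0 → fast++
(s=1,f=3) a[fast]=0 → fast++
(s=1,f=4) a[fast]=0 → fast++
(s=1,f=5) a[fast]=0 → fast++
(s=1,f=6) a[fast]=4≠0 swap→a[1]=4 → slow++,fast++
(s=2,f=7) a[fast]=0 → fast++
(s=2,f=8) a[fast]=0 → fast++
(s=2,f=9) a[fast]=9≠0 swap→a[2]=9 → slow++,fast++
(s=3,f=10) a[fast]=0 → fast++

slow=3, fast=11, a=[4, 9, 0, 0, 0, 0, 0, 0, 0, 0, 0, 5]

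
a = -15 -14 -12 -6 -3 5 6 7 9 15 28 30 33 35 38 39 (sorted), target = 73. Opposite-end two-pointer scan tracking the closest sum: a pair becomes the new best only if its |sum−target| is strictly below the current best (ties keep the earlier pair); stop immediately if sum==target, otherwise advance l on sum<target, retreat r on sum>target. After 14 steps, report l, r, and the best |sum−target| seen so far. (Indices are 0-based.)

l=13, r=14, best |Δ|=1

[0,15] -15+39=24 d=49 * → l++
[1,15] -14+39=25 d=48 * → l++
[2,15] -12+39=27 d=46 * → l++
[3,15] -6+39=33 d=40 * → l++
[4,15] -3+39=36 d=37 * → l++
[5,15] 5+39=44 d=29 * → l++
[6,15] 6+39=45 d=28 * → l++
[7,15] 7+39=46 d=27 * → l++
[8,15] 9+39=48 d=25 * → l++
[9,15] 15+39=54 d=19 * → l++
[10,15] 28+39=67 d=6 * → l++
[11,15] 30+39=69 d=4 * → l++
[12,15] 33+39=72 d=1 * → l++
[13,15] 35+39=74 d=1 → r--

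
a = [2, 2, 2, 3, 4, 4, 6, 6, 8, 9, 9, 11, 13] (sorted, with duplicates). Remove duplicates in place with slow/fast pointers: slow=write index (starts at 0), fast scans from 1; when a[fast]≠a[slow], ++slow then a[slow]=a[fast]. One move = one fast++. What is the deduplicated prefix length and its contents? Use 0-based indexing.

length 8; prefix = [2, 3, 4, 6, 8, 9, 11, 13]

slow=0 fast=1: a[fast]=2=a[slow] dup, fast++
slow=0 fast=2: a[fast]=2=a[slow] dup, fast++
slow=0 fast=3: a[fast]=3≠a[slow]=2 write a[1]=3, slow++,fast++
slow=1 fast=4: a[fast]=4≠a[slow]=3 write a[2]=4, slow++,fast++
slow=2 fast=5: a[fast]=4=a[slow] dup, fast++
slow=2 fast=6: a[fast]=6≠a[slow]=4 write a[3]=6, slow++,fast++
slow=3 fast=7: a[fast]=6=a[slow] dup, fast++
slow=3 fast=8: a[fast]=8≠a[slow]=6 write a[4]=8, slow++,fast++
slow=4 fast=9: a[fast]=9≠a[slow]=8 write a[5]=9, slow++,fast++
slow=5 fast=10: a[fast]=9=a[slow] dup, fast++
slow=5 fast=11: a[fast]=11≠a[slow]=9 write a[6]=11, slow++,fast++
slow=6 fast=12: a[fast]=13≠a[slow]=11 write a[7]=13, slow++,fast++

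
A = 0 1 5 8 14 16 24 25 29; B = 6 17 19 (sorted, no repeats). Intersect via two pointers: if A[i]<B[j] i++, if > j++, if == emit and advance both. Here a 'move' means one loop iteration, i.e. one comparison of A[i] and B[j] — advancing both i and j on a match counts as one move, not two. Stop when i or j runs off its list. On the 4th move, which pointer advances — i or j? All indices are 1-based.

[i=1,j=1] 0<6 → i++
[i=2,j=1] 1<6 → i++
[i=3,j=1] 5<6 → i++
[i=4,j=1] 8>6 → j++

j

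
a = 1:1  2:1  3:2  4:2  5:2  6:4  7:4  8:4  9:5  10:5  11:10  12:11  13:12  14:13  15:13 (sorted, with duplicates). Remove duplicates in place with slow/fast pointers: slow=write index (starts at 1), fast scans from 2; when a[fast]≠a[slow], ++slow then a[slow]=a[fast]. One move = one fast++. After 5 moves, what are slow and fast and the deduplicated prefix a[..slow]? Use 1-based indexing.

slow=3, fast=7, prefix=[1, 2, 4]

(s=1,f=2) a[fast]=1=a[slow] dup → fast++
(s=1,f=3) a[fast]=2≠a[slow]=1 write a[2]=2 → slow++,fast++
(s=2,f=4) a[fast]=2=a[slow] dup → fast++
(s=2,f=5) a[fast]=2=a[slow] dup → fast++
(s=2,f=6) a[fast]=4≠a[slow]=2 write a[3]=4 → slow++,fast++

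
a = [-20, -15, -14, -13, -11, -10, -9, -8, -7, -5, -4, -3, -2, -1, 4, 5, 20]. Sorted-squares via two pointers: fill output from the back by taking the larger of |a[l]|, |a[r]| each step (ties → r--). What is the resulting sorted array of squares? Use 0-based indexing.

[1, 4, 9, 16, 16, 25, 25, 49, 64, 81, 100, 121, 169, 196, 225, 400, 400]

[0,16] |-20|<=|20| out[16]=400 → r--
[0,15] |-20|>|5| out[15]=400 → l++
[1,15] |-15|>|5| out[14]=225 → l++
[2,15] |-14|>|5| out[13]=196 → l++
[3,15] |-13|>|5| out[12]=169 → l++
[4,15] |-11|>|5| out[11]=121 → l++
[5,15] |-10|>|5| out[10]=100 → l++
[6,15] |-9|>|5| out[9]=81 → l++
[7,15] |-8|>|5| out[8]=64 → l++
[8,15] |-7|>|5| out[7]=49 → l++
[9,15] |-5|<=|5| out[6]=25 → r--
[9,14] |-5|>|4| out[5]=25 → l++
[10,14] |-4|<=|4| out[4]=16 → r--
[10,13] |-4|>|-1| out[3]=16 → l++
[11,13] |-3|>|-1| out[2]=9 → l++
[12,13] |-2|>|-1| out[1]=4 → l++
[13,13] |-1|<=|-1| out[0]=1 → r--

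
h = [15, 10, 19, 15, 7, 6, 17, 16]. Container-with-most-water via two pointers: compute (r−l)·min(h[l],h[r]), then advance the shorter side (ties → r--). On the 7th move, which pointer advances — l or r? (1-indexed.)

r

[1,8] min(15,16)*7=105 best=105 * → l++
[2,8] min(10,16)*6=60 best=105 → l++
[3,8] min(19,16)*5=80 best=105 → r--
[3,7] min(19,17)*4=68 best=105 → r--
[3,6] min(19,6)*3=18 best=105 → r--
[3,5] min(19,7)*2=14 best=105 → r--
[3,4] min(19,15)*1=15 best=105 → r--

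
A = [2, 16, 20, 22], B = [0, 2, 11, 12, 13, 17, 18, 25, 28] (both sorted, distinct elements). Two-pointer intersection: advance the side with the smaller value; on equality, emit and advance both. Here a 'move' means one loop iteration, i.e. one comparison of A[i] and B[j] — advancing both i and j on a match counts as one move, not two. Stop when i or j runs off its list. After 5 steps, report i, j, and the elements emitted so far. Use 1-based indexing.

i=2, j=6, emitted=[2]

i=1 j=1: 2>0, j++
i=1 j=2: 2==2 emit, i++,j++
i=2 j=3: 16>11, j++
i=2 j=4: 16>12, j++
i=2 j=5: 16>13, j++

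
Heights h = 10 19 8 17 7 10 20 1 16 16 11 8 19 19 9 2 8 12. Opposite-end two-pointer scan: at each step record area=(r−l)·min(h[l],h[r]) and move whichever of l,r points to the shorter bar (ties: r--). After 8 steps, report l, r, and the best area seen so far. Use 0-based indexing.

l=1, r=10, best area=228

[0,17] min(10,12)*17=170 best=170 * → l++
[1,17] min(19,12)*16=192 best=192 * → r--
[1,16] min(19,8)*15=120 best=192 → r--
[1,15] min(19,2)*14=28 best=192 → r--
[1,14] min(19,9)*13=117 best=192 → r--
[1,13] min(19,19)*12=228 best=228 * → r--
[1,12] min(19,19)*11=209 best=228 → r--
[1,11] min(19,8)*10=80 best=228 → r--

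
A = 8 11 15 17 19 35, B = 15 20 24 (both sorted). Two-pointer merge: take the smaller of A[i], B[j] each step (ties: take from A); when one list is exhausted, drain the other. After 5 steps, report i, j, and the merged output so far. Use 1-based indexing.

i=5, j=2, merged so far=[8, 11, 15, 15, 17]

i=1 j=1: A[i]=8<=B[j]=15 take 8, i++
i=2 j=1: A[i]=11<=B[j]=15 take 11, i++
i=3 j=1: A[i]=15<=B[j]=15 take 15, i++
i=4 j=1: A[i]=17>B[j]=15 take 15, j++
i=4 j=2: A[i]=17<=B[j]=20 take 17, i++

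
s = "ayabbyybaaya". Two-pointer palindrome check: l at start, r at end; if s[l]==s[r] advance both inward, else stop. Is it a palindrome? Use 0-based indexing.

[0,11] 'a'=='a' → l++,r--
[1,10] 'y'=='y' → l++,r--
[2,9] 'a'=='a' → l++,r--
[3,8] 'b'!='a' → stop

not a palindrome (mismatch at 3,8)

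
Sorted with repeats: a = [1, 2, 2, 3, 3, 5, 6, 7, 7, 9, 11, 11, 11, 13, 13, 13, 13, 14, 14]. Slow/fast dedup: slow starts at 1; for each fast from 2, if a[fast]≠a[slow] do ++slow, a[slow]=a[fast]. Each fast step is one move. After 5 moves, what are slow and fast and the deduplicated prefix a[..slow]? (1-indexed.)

slow=4, fast=7, prefix=[1, 2, 3, 5]

slow=1 fast=2: a[fast]=2≠a[slow]=1 write a[2]=2, slow++,fast++
slow=2 fast=3: a[fast]=2=a[slow] dup, fast++
slow=2 fast=4: a[fast]=3≠a[slow]=2 write a[3]=3, slow++,fast++
slow=3 fast=5: a[fast]=3=a[slow] dup, fast++
slow=3 fast=6: a[fast]=5≠a[slow]=3 write a[4]=5, slow++,fast++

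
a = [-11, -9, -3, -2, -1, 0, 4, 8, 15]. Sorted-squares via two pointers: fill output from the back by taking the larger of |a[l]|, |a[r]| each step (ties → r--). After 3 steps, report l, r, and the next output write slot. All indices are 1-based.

l=3, r=8, next write slot=6

[1,9] |-11|<=|15| out[9]=225 → r--
[1,8] |-11|>|8| out[8]=121 → l++
[2,8] |-9|>|8| out[7]=81 → l++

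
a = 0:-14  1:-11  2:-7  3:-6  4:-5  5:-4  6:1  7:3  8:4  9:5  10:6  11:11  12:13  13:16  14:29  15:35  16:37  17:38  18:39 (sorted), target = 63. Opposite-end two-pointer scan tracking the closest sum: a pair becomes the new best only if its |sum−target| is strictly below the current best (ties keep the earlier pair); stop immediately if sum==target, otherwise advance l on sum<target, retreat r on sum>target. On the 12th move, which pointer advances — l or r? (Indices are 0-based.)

l

[0,18] -14+39=25 d=38 * → l++
[1,18] -11+39=28 d=35 * → l++
[2,18] -7+39=32 d=31 * → l++
[3,18] -6+39=33 d=30 * → l++
[4,18] -5+39=34 d=29 * → l++
[5,18] -4+39=35 d=28 * → l++
[6,18] 1+39=40 d=23 * → l++
[7,18] 3+39=42 d=21 * → l++
[8,18] 4+39=43 d=20 * → l++
[9,18] 5+39=44 d=19 * → l++
[10,18] 6+39=45 d=18 * → l++
[11,18] 11+39=50 d=13 * → l++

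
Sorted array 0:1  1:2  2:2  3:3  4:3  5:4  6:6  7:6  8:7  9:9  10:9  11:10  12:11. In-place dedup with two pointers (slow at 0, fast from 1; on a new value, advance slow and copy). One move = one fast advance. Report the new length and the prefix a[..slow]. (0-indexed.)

slow=0 fast=1: a[fast]=2≠a[slow]=1 write a[1]=2, slow++,fast++
slow=1 fast=2: a[fast]=2=a[slow] dup, fast++
slow=1 fast=3: a[fast]=3≠a[slow]=2 write a[2]=3, slow++,fast++
slow=2 fast=4: a[fast]=3=a[slow] dup, fast++
slow=2 fast=5: a[fast]=4≠a[slow]=3 write a[3]=4, slow++,fast++
slow=3 fast=6: a[fast]=6≠a[slow]=4 write a[4]=6, slow++,fast++
slow=4 fast=7: a[fast]=6=a[slow] dup, fast++
slow=4 fast=8: a[fast]=7≠a[slow]=6 write a[5]=7, slow++,fast++
slow=5 fast=9: a[fast]=9≠a[slow]=7 write a[6]=9, slow++,fast++
slow=6 fast=10: a[fast]=9=a[slow] dup, fast++
slow=6 fast=11: a[fast]=10≠a[slow]=9 write a[7]=10, slow++,fast++
slow=7 fast=12: a[fast]=11≠a[slow]=10 write a[8]=11, slow++,fast++

length 9; prefix = [1, 2, 3, 4, 6, 7, 9, 10, 11]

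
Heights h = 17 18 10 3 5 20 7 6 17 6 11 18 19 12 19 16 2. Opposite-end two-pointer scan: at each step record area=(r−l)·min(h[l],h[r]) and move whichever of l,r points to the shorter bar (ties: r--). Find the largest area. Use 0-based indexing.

max area = 240

[0,16] min(17,2)*16=32 best=32 * → r--
[0,15] min(17,16)*15=240 best=240 * → r--
[0,14] min(17,19)*14=238 best=240 → l++
[1,14] min(18,19)*13=234 best=240 → l++
[2,14] min(10,19)*12=120 best=240 → l++
[3,14] min(3,19)*11=33 best=240 → l++
[4,14] min(5,19)*10=50 best=240 → l++
[5,14] min(20,19)*9=171 best=240 → r--
[5,13] min(20,12)*8=96 best=240 → r--
[5,12] min(20,19)*7=133 best=240 → r--
[5,11] min(20,18)*6=108 best=240 → r--
[5,10] min(20,11)*5=55 best=240 → r--
[5,9] min(20,6)*4=24 best=240 → r--
[5,8] min(20,17)*3=51 best=240 → r--
[5,7] min(20,6)*2=12 best=240 → r--
[5,6] min(20,7)*1=7 best=240 → r--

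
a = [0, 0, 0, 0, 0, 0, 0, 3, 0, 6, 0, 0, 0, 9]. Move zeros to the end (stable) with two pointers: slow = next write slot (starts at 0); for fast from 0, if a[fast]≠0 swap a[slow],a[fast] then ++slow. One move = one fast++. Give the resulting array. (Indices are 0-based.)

[3, 6, 9, 0, 0, 0, 0, 0, 0, 0, 0, 0, 0, 0]

(s=0,f=0) a[fast]=0 → fast++
(s=0,f=1) a[fast]=0 → fast++
(s=0,f=2) a[fast]=0 → fast++
(s=0,f=3) a[fast]=0 → fast++
(s=0,f=4) a[fast]=0 → fast++
(s=0,f=5) a[fast]=0 → fast++
(s=0,f=6) a[fast]=0 → fast++
(s=0,f=7) a[fast]=3≠0 swap→a[0]=3 → slow++,fast++
(s=1,f=8) a[fast]=0 → fast++
(s=1,f=9) a[fast]=6≠0 swap→a[1]=6 → slow++,fast++
(s=2,f=10) a[fast]=0 → fast++
(s=2,f=11) a[fast]=0 → fast++
(s=2,f=12) a[fast]=0 → fast++
(s=2,f=13) a[fast]=9≠0 swap→a[2]=9 → slow++,fast++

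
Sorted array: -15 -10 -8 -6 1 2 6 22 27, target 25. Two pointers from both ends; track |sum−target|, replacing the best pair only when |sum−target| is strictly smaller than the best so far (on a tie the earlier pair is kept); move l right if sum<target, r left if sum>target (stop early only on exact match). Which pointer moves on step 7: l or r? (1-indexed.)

l

[1,9] -15+27=12 d=13 * → l++
[2,9] -10+27=17 d=8 * → l++
[3,9] -8+27=19 d=6 * → l++
[4,9] -6+27=21 d=4 * → l++
[5,9] 1+27=28 d=3 * → r--
[5,8] 1+22=23 d=2 * → l++
[6,8] 2+22=24 d=1 * → l++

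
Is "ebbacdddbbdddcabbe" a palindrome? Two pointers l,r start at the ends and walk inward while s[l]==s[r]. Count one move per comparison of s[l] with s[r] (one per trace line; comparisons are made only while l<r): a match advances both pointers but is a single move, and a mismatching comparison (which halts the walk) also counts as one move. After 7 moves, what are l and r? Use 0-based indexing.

[0,17] 'e'=='e' → l++,r--
[1,16] 'b'=='b' → l++,r--
[2,15] 'b'=='b' → l++,r--
[3,14] 'a'=='a' → l++,r--
[4,13] 'c'=='c' → l++,r--
[5,12] 'd'=='d' → l++,r--
[6,11] 'd'=='d' → l++,r--

l=7, r=10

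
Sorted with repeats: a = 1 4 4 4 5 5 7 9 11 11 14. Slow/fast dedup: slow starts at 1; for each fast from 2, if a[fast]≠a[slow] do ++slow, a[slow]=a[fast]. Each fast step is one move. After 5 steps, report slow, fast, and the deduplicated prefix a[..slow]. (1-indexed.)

slow=3, fast=7, prefix=[1, 4, 5]

(s=1,f=2) a[fast]=4≠a[slow]=1 write a[2]=4 → slow++,fast++
(s=2,f=3) a[fast]=4=a[slow] dup → fast++
(s=2,f=4) a[fast]=4=a[slow] dup → fast++
(s=2,f=5) a[fast]=5≠a[slow]=4 write a[3]=5 → slow++,fast++
(s=3,f=6) a[fast]=5=a[slow] dup → fast++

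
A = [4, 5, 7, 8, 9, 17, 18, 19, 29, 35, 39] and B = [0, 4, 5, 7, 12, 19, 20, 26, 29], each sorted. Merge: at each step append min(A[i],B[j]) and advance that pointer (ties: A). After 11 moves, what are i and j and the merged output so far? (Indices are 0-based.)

i=6, j=5, merged so far=[0, 4, 4, 5, 5, 7, 7, 8, 9, 12, 17]

i=0 j=0: A[i]=4>B[j]=0 take 0, j++
i=0 j=1: A[i]=4<=B[j]=4 take 4, i++
i=1 j=1: A[i]=5>B[j]=4 take 4, j++
i=1 j=2: A[i]=5<=B[j]=5 take 5, i++
i=2 j=2: A[i]=7>B[j]=5 take 5, j++
i=2 j=3: A[i]=7<=B[j]=7 take 7, i++
i=3 j=3: A[i]=8>B[j]=7 take 7, j++
i=3 j=4: A[i]=8<=B[j]=12 take 8, i++
i=4 j=4: A[i]=9<=B[j]=12 take 9, i++
i=5 j=4: A[i]=17>B[j]=12 take 12, j++
i=5 j=5: A[i]=17<=B[j]=19 take 17, i++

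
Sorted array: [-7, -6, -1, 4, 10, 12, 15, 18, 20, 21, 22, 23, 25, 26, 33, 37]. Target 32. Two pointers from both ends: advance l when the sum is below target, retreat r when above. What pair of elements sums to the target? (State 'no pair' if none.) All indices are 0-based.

(-1, 33)

[0,15] -7+37=30 <32 → l++
[1,15] -6+37=31 <32 → l++
[2,15] -1+37=36 >32 → r--
[2,14] -1+33=32 → found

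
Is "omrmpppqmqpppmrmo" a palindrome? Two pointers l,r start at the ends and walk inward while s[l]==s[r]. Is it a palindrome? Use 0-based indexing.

[0,16] 'o'=='o' → l++,r--
[1,15] 'm'=='m' → l++,r--
[2,14] 'r'=='r' → l++,r--
[3,13] 'm'=='m' → l++,r--
[4,12] 'p'=='p' → l++,r--
[5,11] 'p'=='p' → l++,r--
[6,10] 'p'=='p' → l++,r--
[7,9] 'q'=='q' → l++,r--

palindrome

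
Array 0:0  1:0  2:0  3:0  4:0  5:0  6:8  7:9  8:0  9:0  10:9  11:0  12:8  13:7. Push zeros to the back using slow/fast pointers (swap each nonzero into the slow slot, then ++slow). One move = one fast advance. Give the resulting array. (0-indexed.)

[8, 9, 9, 8, 7, 0, 0, 0, 0, 0, 0, 0, 0, 0]

(s=0,f=0) a[fast]=0 → fast++
(s=0,f=1) a[fast]=0 → fast++
(s=0,f=2) a[fast]=0 → fast++
(s=0,f=3) a[fast]=0 → fast++
(s=0,f=4) a[fast]=0 → fast++
(s=0,f=5) a[fast]=0 → fast++
(s=0,f=6) a[fast]=8≠0 swap→a[0]=8 → slow++,fast++
(s=1,f=7) a[fast]=9≠0 swap→a[1]=9 → slow++,fast++
(s=2,f=8) a[fast]=0 → fast++
(s=2,f=9) a[fast]=0 → fast++
(s=2,f=10) a[fast]=9≠0 swap→a[2]=9 → slow++,fast++
(s=3,f=11) a[fast]=0 → fast++
(s=3,f=12) a[fast]=8≠0 swap→a[3]=8 → slow++,fast++
(s=4,f=13) a[fast]=7≠0 swap→a[4]=7 → slow++,fast++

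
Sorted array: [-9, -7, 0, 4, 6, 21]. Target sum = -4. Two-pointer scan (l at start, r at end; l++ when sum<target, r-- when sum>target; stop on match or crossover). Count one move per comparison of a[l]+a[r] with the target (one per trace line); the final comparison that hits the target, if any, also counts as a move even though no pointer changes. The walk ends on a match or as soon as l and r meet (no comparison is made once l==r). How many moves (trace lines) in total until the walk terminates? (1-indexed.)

5 moves

[1,6] -9+21=12 >-4 → r--
[1,5] -9+6=-3 >-4 → r--
[1,4] -9+4=-5 <-4 → l++
[2,4] -7+4=-3 >-4 → r--
[2,3] -7+0=-7 <-4 → l++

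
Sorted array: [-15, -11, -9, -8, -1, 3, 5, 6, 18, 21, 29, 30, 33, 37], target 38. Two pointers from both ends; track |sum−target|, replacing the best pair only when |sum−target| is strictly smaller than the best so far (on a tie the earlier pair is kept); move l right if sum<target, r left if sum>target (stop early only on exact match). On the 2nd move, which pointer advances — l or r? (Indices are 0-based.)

l

[0,13] -15+37=22 d=16 * → l++
[1,13] -11+37=26 d=12 * → l++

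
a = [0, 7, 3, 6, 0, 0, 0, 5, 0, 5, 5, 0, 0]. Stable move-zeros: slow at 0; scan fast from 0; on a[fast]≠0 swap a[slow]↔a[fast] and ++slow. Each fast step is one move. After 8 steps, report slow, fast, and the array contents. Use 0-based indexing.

slow=4, fast=8, a=[7, 3, 6, 5, 0, 0, 0, 0, 0, 5, 5, 0, 0]

slow=0 fast=0: a[fast]=0, fast++
slow=0 fast=1: a[fast]=7≠0 swap→a[0]=7, slow++,fast++
slow=1 fast=2: a[fast]=3≠0 swap→a[1]=3, slow++,fast++
slow=2 fast=3: a[fast]=6≠0 swap→a[2]=6, slow++,fast++
slow=3 fast=4: a[fast]=0, fast++
slow=3 fast=5: a[fast]=0, fast++
slow=3 fast=6: a[fast]=0, fast++
slow=3 fast=7: a[fast]=5≠0 swap→a[3]=5, slow++,fast++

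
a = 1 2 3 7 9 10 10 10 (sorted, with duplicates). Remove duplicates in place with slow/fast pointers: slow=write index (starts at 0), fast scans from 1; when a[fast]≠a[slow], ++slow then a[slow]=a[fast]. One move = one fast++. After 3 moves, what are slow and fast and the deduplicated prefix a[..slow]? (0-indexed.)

slow=0 fast=1: a[fast]=2≠a[slow]=1 write a[1]=2, slow++,fast++
slow=1 fast=2: a[fast]=3≠a[slow]=2 write a[2]=3, slow++,fast++
slow=2 fast=3: a[fast]=7≠a[slow]=3 write a[3]=7, slow++,fast++

slow=3, fast=4, prefix=[1, 2, 3, 7]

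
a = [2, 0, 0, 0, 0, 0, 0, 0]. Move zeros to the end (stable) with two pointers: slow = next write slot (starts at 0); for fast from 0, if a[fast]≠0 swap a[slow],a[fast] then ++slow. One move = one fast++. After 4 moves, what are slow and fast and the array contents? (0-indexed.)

slow=1, fast=4, a=[2, 0, 0, 0, 0, 0, 0, 0]

slow=0 fast=0: a[fast]=2≠0 swap→a[0]=2, slow++,fast++
slow=1 fast=1: a[fast]=0, fast++
slow=1 fast=2: a[fast]=0, fast++
slow=1 fast=3: a[fast]=0, fast++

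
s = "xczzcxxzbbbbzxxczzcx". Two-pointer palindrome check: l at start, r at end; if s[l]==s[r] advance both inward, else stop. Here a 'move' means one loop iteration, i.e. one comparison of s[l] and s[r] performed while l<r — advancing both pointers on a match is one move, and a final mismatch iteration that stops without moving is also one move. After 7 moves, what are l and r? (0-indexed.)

l=0 r=19: 'x'=='x', l++,r--
l=1 r=18: 'c'=='c', l++,r--
l=2 r=17: 'z'=='z', l++,r--
l=3 r=16: 'z'=='z', l++,r--
l=4 r=15: 'c'=='c', l++,r--
l=5 r=14: 'x'=='x', l++,r--
l=6 r=13: 'x'=='x', l++,r--

l=7, r=12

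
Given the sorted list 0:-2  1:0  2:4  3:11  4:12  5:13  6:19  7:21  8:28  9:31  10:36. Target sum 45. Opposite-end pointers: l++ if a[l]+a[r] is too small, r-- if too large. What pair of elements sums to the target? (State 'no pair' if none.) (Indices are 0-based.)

[0,10] -2+36=34 <45 → l++
[1,10] 0+36=36 <45 → l++
[2,10] 4+36=40 <45 → l++
[3,10] 11+36=47 >45 → r--
[3,9] 11+31=42 <45 → l++
[4,9] 12+31=43 <45 → l++
[5,9] 13+31=44 <45 → l++
[6,9] 19+31=50 >45 → r--
[6,8] 19+28=47 >45 → r--
[6,7] 19+21=40 <45 → l++

no pair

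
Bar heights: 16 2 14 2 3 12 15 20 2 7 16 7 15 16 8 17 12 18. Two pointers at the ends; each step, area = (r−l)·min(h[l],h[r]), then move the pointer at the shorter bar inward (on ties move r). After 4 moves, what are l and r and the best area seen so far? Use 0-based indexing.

l=4, r=17, best area=272

[0,17] min(16,18)*17=272 best=272 * → l++
[1,17] min(2,18)*16=32 best=272 → l++
[2,17] min(14,18)*15=210 best=272 → l++
[3,17] min(2,18)*14=28 best=272 → l++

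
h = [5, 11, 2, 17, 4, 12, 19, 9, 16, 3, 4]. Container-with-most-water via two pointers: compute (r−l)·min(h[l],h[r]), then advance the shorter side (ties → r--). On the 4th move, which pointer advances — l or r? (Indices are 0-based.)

l=0 r=10: min(5,4)*10=40 best=40 *, r--
l=0 r=9: min(5,3)*9=27 best=40, r--
l=0 r=8: min(5,16)*8=40 best=40, l++
l=1 r=8: min(11,16)*7=77 best=77 *, l++

l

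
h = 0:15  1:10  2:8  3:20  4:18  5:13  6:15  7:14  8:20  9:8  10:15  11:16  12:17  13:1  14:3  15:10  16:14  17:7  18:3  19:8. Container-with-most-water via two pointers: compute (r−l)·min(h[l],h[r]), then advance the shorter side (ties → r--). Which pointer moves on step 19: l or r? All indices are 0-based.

r

l=0 r=19: min(15,8)*19=152 best=152 *, r--
l=0 r=18: min(15,3)*18=54 best=152, r--
l=0 r=17: min(15,7)*17=119 best=152, r--
l=0 r=16: min(15,14)*16=224 best=224 *, r--
l=0 r=15: min(15,10)*15=150 best=224, r--
l=0 r=14: min(15,3)*14=42 best=224, r--
l=0 r=13: min(15,1)*13=13 best=224, r--
l=0 r=12: min(15,17)*12=180 best=224, l++
l=1 r=12: min(10,17)*11=110 best=224, l++
l=2 r=12: min(8,17)*10=80 best=224, l++
l=3 r=12: min(20,17)*9=153 best=224, r--
l=3 r=11: min(20,16)*8=128 best=224, r--
l=3 r=10: min(20,15)*7=105 best=224, r--
l=3 r=9: min(20,8)*6=48 best=224, r--
l=3 r=8: min(20,20)*5=100 best=224, r--
l=3 r=7: min(20,14)*4=56 best=224, r--
l=3 r=6: min(20,15)*3=45 best=224, r--
l=3 r=5: min(20,13)*2=26 best=224, r--
l=3 r=4: min(20,18)*1=18 best=224, r--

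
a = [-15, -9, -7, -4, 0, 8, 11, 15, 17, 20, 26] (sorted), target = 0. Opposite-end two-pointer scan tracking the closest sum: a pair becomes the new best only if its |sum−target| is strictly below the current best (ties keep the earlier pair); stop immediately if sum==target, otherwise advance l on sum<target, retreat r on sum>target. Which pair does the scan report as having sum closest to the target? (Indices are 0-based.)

pair (-15, 15) with sum 0 (|Δ|=0)

l=0 r=10: -15+26=11 d=11 *, r--
l=0 r=9: -15+20=5 d=5 *, r--
l=0 r=8: -15+17=2 d=2 *, r--
l=0 r=7: -15+15=0 d=0 *, stop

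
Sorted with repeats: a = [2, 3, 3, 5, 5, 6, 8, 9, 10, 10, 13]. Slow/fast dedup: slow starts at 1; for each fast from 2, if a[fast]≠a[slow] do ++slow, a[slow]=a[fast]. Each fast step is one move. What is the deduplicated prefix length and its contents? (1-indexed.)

slow=1 fast=2: a[fast]=3≠a[slow]=2 write a[2]=3, slow++,fast++
slow=2 fast=3: a[fast]=3=a[slow] dup, fast++
slow=2 fast=4: a[fast]=5≠a[slow]=3 write a[3]=5, slow++,fast++
slow=3 fast=5: a[fast]=5=a[slow] dup, fast++
slow=3 fast=6: a[fast]=6≠a[slow]=5 write a[4]=6, slow++,fast++
slow=4 fast=7: a[fast]=8≠a[slow]=6 write a[5]=8, slow++,fast++
slow=5 fast=8: a[fast]=9≠a[slow]=8 write a[6]=9, slow++,fast++
slow=6 fast=9: a[fast]=10≠a[slow]=9 write a[7]=10, slow++,fast++
slow=7 fast=10: a[fast]=10=a[slow] dup, fast++
slow=7 fast=11: a[fast]=13≠a[slow]=10 write a[8]=13, slow++,fast++

length 8; prefix = [2, 3, 5, 6, 8, 9, 10, 13]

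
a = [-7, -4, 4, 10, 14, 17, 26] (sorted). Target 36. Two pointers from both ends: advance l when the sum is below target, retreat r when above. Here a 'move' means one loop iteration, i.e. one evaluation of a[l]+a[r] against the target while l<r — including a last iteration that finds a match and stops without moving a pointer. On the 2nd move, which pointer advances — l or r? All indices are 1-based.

l=1 r=7: -7+26=19 <36, l++
l=2 r=7: -4+26=22 <36, l++

l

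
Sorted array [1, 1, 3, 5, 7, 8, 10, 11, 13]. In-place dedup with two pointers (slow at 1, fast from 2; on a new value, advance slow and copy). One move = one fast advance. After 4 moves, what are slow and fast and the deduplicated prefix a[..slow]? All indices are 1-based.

slow=4, fast=6, prefix=[1, 3, 5, 7]

slow=1 fast=2: a[fast]=1=a[slow] dup, fast++
slow=1 fast=3: a[fast]=3≠a[slow]=1 write a[2]=3, slow++,fast++
slow=2 fast=4: a[fast]=5≠a[slow]=3 write a[3]=5, slow++,fast++
slow=3 fast=5: a[fast]=7≠a[slow]=5 write a[4]=7, slow++,fast++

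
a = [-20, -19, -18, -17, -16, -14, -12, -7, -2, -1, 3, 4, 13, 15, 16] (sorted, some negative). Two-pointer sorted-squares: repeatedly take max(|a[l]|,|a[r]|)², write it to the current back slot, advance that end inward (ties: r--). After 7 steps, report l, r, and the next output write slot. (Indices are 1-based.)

[1,15] |-20|>|16| out[15]=400 → l++
[2,15] |-19|>|16| out[14]=361 → l++
[3,15] |-18|>|16| out[13]=324 → l++
[4,15] |-17|>|16| out[12]=289 → l++
[5,15] |-16|<=|16| out[11]=256 → r--
[5,14] |-16|>|15| out[10]=256 → l++
[6,14] |-14|<=|15| out[9]=225 → r--

l=6, r=13, next write slot=8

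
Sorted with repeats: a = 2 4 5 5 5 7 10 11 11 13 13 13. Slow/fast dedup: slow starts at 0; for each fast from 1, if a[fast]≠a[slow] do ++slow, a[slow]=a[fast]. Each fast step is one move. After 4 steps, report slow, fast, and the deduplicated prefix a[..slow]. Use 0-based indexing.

slow=0 fast=1: a[fast]=4≠a[slow]=2 write a[1]=4, slow++,fast++
slow=1 fast=2: a[fast]=5≠a[slow]=4 write a[2]=5, slow++,fast++
slow=2 fast=3: a[fast]=5=a[slow] dup, fast++
slow=2 fast=4: a[fast]=5=a[slow] dup, fast++

slow=2, fast=5, prefix=[2, 4, 5]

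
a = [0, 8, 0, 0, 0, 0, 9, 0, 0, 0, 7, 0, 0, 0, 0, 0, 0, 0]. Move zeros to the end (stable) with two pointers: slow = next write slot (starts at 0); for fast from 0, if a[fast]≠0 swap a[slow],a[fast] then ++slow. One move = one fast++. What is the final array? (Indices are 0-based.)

slow=0 fast=0: a[fast]=0, fast++
slow=0 fast=1: a[fast]=8≠0 swap→a[0]=8, slow++,fast++
slow=1 fast=2: a[fast]=0, fast++
slow=1 fast=3: a[fast]=0, fast++
slow=1 fast=4: a[fast]=0, fast++
slow=1 fast=5: a[fast]=0, fast++
slow=1 fast=6: a[fast]=9≠0 swap→a[1]=9, slow++,fast++
slow=2 fast=7: a[fast]=0, fast++
slow=2 fast=8: a[fast]=0, fast++
slow=2 fast=9: a[fast]=0, fast++
slow=2 fast=10: a[fast]=7≠0 swap→a[2]=7, slow++,fast++
slow=3 fast=11: a[fast]=0, fast++
slow=3 fast=12: a[fast]=0, fast++
slow=3 fast=13: a[fast]=0, fast++
slow=3 fast=14: a[fast]=0, fast++
slow=3 fast=15: a[fast]=0, fast++
slow=3 fast=16: a[fast]=0, fast++
slow=3 fast=17: a[fast]=0, fast++

[8, 9, 7, 0, 0, 0, 0, 0, 0, 0, 0, 0, 0, 0, 0, 0, 0, 0]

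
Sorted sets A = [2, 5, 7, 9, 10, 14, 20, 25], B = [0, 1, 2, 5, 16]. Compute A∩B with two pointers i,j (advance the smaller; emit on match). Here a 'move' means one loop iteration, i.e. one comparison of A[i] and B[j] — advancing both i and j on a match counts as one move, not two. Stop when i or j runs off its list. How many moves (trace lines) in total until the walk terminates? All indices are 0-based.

9 moves

[i=0,j=0] 2>0 → j++
[i=0,j=1] 2>1 → j++
[i=0,j=2] 2==2 emit → i++,j++
[i=1,j=3] 5==5 emit → i++,j++
[i=2,j=4] 7<16 → i++
[i=3,j=4] 9<16 → i++
[i=4,j=4] 10<16 → i++
[i=5,j=4] 14<16 → i++
[i=6,j=4] 20>16 → j++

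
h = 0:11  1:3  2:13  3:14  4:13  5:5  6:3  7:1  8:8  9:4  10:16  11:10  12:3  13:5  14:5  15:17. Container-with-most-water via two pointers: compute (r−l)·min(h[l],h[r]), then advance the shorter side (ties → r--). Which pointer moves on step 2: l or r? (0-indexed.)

[0,15] min(11,17)*15=165 best=165 * → l++
[1,15] min(3,17)*14=42 best=165 → l++

l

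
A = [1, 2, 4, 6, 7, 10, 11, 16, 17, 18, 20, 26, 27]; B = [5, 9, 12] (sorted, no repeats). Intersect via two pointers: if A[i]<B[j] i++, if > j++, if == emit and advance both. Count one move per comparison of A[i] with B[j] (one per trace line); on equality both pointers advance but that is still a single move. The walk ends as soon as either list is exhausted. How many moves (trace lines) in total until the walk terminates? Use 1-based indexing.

[i=1,j=1] 1<5 → i++
[i=2,j=1] 2<5 → i++
[i=3,j=1] 4<5 → i++
[i=4,j=1] 6>5 → j++
[i=4,j=2] 6<9 → i++
[i=5,j=2] 7<9 → i++
[i=6,j=2] 10>9 → j++
[i=6,j=3] 10<12 → i++
[i=7,j=3] 11<12 → i++
[i=8,j=3] 16>12 → j++

10 moves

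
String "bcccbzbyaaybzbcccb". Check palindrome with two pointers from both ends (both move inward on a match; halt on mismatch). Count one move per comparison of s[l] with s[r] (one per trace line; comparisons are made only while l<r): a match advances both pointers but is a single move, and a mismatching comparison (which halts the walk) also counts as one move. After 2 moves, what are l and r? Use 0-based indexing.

l=2, r=15

l=0 r=17: 'b'=='b', l++,r--
l=1 r=16: 'c'=='c', l++,r--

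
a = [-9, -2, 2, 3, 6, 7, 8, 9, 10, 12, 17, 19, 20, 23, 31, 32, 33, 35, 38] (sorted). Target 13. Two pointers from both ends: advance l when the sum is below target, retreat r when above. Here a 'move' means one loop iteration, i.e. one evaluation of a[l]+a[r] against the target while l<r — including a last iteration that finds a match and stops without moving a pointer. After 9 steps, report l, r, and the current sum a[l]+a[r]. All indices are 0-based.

l=1, r=10, sum=15

l=0 r=18: -9+38=29 >13, r--
l=0 r=17: -9+35=26 >13, r--
l=0 r=16: -9+33=24 >13, r--
l=0 r=15: -9+32=23 >13, r--
l=0 r=14: -9+31=22 >13, r--
l=0 r=13: -9+23=14 >13, r--
l=0 r=12: -9+20=11 <13, l++
l=1 r=12: -2+20=18 >13, r--
l=1 r=11: -2+19=17 >13, r--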